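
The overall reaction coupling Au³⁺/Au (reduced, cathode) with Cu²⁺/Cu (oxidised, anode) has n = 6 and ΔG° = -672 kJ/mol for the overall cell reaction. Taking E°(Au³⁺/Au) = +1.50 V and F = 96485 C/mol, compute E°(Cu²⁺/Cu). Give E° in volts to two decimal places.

E°cell = −ΔG°/(nF) = −(-672×10³)/((6)(96485)) = +1.161 V.
Since Au³⁺/Au is the cathode and Cu²⁺/Cu the anode, E°cell = E°(Au³⁺/Au) − E°(Cu²⁺/Cu).
So E°(Cu²⁺/Cu) = E°(Au³⁺/Au) − E°cell = (+1.50) − (+1.161) = +0.34 V.

+0.34 V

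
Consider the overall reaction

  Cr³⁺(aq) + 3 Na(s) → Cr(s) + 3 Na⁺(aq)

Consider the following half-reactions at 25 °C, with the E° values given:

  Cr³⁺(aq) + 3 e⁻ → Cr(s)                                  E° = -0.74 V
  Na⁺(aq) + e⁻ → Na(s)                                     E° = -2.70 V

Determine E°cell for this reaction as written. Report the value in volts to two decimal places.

The Cr³⁺/Cr couple has the higher reduction potential, so it is the cathode; Na⁺/Na is oxidised at the anode.
E°cell = E°(cathode) − E°(anode) = (-0.74) − (-2.70) = +1.96 V.

+1.96 V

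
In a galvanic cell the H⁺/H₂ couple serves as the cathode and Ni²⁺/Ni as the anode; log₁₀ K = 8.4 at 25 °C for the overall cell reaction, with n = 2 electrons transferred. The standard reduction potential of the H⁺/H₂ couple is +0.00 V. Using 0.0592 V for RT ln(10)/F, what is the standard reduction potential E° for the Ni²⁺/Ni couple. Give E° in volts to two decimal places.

-0.25 V

E°cell = (0.0592/n)·log K = (0.0592/2)(8.4) = +0.249 V.
Since H⁺/H₂ is the cathode and Ni²⁺/Ni the anode, E°cell = E°(H⁺/H₂) − E°(Ni²⁺/Ni).
So E°(Ni²⁺/Ni) = E°(H⁺/H₂) − E°cell = (+0.00) − (+0.249) = -0.25 V.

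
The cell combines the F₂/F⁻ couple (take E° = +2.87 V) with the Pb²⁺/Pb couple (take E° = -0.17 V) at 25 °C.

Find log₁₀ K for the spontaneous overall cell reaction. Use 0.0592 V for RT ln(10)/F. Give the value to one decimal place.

Cathode: F₂/F⁻; anode: Pb²⁺/Pb. E°cell = +3.04 V, n = 2.
log K = nE°cell / 0.0592 = (2)(+3.04) / 0.0592 = 102.7.

102.7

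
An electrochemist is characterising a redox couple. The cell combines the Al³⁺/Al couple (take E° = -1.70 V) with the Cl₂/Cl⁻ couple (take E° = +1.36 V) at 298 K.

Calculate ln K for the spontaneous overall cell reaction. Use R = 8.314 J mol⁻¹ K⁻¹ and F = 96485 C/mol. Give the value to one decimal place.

715.0

Cathode: Cl₂/Cl⁻; anode: Al³⁺/Al. E°cell = (+1.36) − (-1.70) = +3.06 V, with n = 6.
ΔG° = −nFE° = −RT ln K, so ln K = nFE°/(RT) = (6)(96485)(+3.06) / ((8.314)(298)) = 715.000.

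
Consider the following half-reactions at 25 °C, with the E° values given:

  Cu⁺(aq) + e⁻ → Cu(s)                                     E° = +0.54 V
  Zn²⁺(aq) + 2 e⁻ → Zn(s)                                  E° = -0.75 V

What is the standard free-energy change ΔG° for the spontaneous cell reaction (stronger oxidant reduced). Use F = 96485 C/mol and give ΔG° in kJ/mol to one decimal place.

-248.9 kJ/mol

Cu⁺/Cu (E° = +0.54 V) is the cathode; Zn²⁺/Zn (E° = -0.75 V) is the anode, so E°cell = +1.29 V.
Balancing electrons gives n = 2 (lcm of 1 and 2).
ΔG° = −nFE° = −(2)(96485)(+1.29) = -248,931 J = -248.9 kJ/mol.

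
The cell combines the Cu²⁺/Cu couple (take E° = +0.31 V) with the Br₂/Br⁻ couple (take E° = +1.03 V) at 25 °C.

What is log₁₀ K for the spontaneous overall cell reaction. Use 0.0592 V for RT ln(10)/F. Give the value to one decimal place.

24.3

Cathode: Br₂/Br⁻; anode: Cu²⁺/Cu. E°cell = +0.72 V, n = 2.
log K = nE°cell / 0.0592 = (2)(+0.72) / 0.0592 = 24.3.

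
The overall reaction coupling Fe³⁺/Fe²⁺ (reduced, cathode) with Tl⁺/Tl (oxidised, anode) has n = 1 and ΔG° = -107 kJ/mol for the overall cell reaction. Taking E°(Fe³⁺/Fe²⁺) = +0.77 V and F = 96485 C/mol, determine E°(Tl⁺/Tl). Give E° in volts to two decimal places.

E°cell = −ΔG°/(nF) = −(-107×10³)/((1)(96485)) = +1.109 V.
Since Fe³⁺/Fe²⁺ is the cathode and Tl⁺/Tl the anode, E°cell = E°(Fe³⁺/Fe²⁺) − E°(Tl⁺/Tl).
So E°(Tl⁺/Tl) = E°(Fe³⁺/Fe²⁺) − E°cell = (+0.77) − (+1.109) = -0.34 V.

-0.34 V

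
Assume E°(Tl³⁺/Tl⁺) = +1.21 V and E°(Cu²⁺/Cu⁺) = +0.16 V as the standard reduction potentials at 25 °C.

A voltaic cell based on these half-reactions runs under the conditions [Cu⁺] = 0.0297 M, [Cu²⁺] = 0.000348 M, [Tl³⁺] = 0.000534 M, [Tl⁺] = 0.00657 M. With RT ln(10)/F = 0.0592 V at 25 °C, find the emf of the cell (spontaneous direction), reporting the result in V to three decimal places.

+1.132 V

Tl³⁺/Tl⁺ is the cathode (higher E°), Cu²⁺/Cu⁺ the anode: E°cell = +1.21 − (+0.16) = +1.05 V, n = 2.
Overall: Tl³⁺(aq) + 2 Cu⁺(aq) → Tl⁺(aq) + 2 Cu²⁺(aq)
Q = [Tl⁺]·[Cu²⁺]^2 / ([Tl³⁺]·[Cu⁺]^2); log Q = -2.772.
E = E° − (0.0592/n) log Q = +1.05 − (0.0592/2)(-2.772) = +1.132 V.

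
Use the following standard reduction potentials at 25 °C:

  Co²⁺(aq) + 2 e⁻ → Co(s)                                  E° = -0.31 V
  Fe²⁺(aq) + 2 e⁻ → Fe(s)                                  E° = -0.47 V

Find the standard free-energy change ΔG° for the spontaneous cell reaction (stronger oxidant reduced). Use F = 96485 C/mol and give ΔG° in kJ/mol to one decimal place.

Co²⁺/Co (E° = -0.31 V) is the cathode; Fe²⁺/Fe (E° = -0.47 V) is the anode, so E°cell = +0.16 V.
Balancing electrons gives n = 2 (lcm of 2 and 2).
ΔG° = −nFE° = −(2)(96485)(+0.16) = -30,875 J = -30.9 kJ/mol.

-30.9 kJ/mol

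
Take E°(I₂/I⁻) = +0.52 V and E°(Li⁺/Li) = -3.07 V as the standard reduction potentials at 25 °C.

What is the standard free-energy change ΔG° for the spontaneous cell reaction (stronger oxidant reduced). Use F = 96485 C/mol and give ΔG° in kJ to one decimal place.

I₂/I⁻ (E° = +0.52 V) is the cathode; Li⁺/Li (E° = -3.07 V) is the anode, so E°cell = +3.59 V.
Balancing electrons gives n = 2 (lcm of 2 and 1).
ΔG° = −nFE° = −(2)(96485)(+3.59) = -692,762 J = -692.8 kJ.

-692.8 kJ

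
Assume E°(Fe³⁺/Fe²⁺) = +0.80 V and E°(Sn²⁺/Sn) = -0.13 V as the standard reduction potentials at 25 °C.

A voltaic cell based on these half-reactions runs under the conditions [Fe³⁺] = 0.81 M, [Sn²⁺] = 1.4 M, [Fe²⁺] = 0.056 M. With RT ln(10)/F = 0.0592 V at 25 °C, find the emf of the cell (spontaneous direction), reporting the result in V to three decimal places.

+0.994 V

Fe³⁺/Fe²⁺ is the cathode (higher E°), Sn²⁺/Sn the anode: E°cell = +0.80 − (-0.13) = +0.93 V, n = 2.
Overall: 2 Fe³⁺(aq) + Sn(s) → 2 Fe²⁺(aq) + Sn²⁺(aq)
Q = [Fe²⁺]^2·[Sn²⁺] / ([Fe³⁺]^2); log Q = -2.174.
E = E° − (0.0592/n) log Q = +0.93 − (0.0592/2)(-2.174) = +0.994 V.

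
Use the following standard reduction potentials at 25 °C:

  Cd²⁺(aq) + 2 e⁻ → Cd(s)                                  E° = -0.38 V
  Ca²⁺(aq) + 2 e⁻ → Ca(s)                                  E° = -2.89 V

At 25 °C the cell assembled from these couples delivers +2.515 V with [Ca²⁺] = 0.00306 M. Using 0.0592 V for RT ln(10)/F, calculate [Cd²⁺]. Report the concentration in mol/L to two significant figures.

0.0045 M

Cd²⁺/Cd is the cathode, Ca²⁺/Ca the anode: E°cell = +2.51 V, n = 2.
Overall reaction: Cd²⁺(aq) + Ca(s) → Cd(s) + Ca²⁺(aq); Q = [Ca²⁺]^1/[Cd²⁺]^1.
From E = E° − (0.0592/n) log Q: log Q = (E° − E)·n/0.0592 = (+2.51 − (+2.515))·2/0.0592 = -0.1689.
So 1·log[Cd²⁺] = 1·log(0.00306) − log Q = -2.5143 − (-0.1689) = -2.3454; [Cd²⁺] = 10^(-2.3454) ≈ 0.0045 M.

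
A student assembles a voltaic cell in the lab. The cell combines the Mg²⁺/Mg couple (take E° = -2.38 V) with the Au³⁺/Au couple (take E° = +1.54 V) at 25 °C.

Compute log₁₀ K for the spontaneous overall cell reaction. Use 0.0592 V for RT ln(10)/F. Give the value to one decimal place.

Cathode: Au³⁺/Au; anode: Mg²⁺/Mg. E°cell = +3.92 V, n = 6.
log K = nE°cell / 0.0592 = (6)(+3.92) / 0.0592 = 397.3.

397.3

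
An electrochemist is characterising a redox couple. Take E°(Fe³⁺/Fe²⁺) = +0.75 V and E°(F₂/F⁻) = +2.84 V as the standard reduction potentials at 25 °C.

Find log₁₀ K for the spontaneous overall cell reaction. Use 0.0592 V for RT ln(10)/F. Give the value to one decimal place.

Cathode: F₂/F⁻; anode: Fe³⁺/Fe²⁺. E°cell = +2.09 V, n = 2.
log K = nE°cell / 0.0592 = (2)(+2.09) / 0.0592 = 70.6.

70.6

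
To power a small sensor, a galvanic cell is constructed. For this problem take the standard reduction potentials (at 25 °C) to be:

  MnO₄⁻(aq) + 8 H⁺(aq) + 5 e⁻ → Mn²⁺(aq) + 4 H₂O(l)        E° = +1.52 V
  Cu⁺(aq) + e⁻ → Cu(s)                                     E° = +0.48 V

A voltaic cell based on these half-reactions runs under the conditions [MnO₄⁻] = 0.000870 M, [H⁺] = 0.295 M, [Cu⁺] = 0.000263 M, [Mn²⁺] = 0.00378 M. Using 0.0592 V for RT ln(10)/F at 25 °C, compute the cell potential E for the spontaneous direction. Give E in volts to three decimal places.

+1.194 V

MnO₄⁻/Mn²⁺ is the cathode (higher E°), Cu⁺/Cu the anode: E°cell = +1.52 − (+0.48) = +1.04 V, n = 5.
Overall: MnO₄⁻(aq) + 8 H⁺(aq) + 5 Cu(s) → Mn²⁺(aq) + 4 H₂O(l) + 5 Cu⁺(aq)
Q = [Mn²⁺]·[Cu⁺]^5 / ([MnO₄⁻]·[H⁺]^8); log Q = -13.021.
E = E° − (0.0592/n) log Q = +1.04 − (0.0592/5)(-13.021) = +1.194 V.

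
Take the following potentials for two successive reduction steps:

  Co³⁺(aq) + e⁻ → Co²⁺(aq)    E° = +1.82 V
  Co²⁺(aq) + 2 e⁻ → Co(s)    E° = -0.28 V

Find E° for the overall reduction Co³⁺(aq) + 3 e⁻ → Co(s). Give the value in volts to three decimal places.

Standard free energies of sequential steps add: ΔG°₃ = ΔG°₁ + ΔG°₂, so n₃E°₃ = n₁E°₁ + n₂E°₂.
E°₃ = (1×+1.82 + 2×-0.28) / 3 = (+1.260) / 3 = +0.420 V.

+0.420 V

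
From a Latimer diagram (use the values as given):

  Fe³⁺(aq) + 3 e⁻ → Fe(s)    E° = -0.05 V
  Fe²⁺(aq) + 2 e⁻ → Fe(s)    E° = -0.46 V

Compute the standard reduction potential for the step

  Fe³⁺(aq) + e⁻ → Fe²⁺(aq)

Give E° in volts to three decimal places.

+0.770 V

Sequential free energies add, so n₃E°₃ = n₁E°₁ + n₂E°₂.
With n₃ = 3, and the known step contributing 2×(-0.46) V, the unknown satisfies 1·E° = 3×(-0.05) − 2×(-0.46) = +0.770.
E° = +0.770 / 1 = +0.770 V.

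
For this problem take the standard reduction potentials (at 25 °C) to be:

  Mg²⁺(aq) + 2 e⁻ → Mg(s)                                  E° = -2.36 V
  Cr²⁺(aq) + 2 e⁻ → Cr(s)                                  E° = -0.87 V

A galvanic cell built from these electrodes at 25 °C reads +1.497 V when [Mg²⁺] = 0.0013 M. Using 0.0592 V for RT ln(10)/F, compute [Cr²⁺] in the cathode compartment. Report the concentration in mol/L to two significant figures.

0.0022 M

Cr²⁺/Cr is the cathode, Mg²⁺/Mg the anode: E°cell = +1.49 V, n = 2.
Overall reaction: Cr²⁺(aq) + Mg(s) → Cr(s) + Mg²⁺(aq); Q = [Mg²⁺]^1/[Cr²⁺]^1.
From E = E° − (0.0592/n) log Q: log Q = (E° − E)·n/0.0592 = (+1.49 − (+1.497))·2/0.0592 = -0.2365.
So 1·log[Cr²⁺] = 1·log(0.0013) − log Q = -2.8861 − (-0.2365) = -2.6496; [Cr²⁺] = 10^(-2.6496) ≈ 0.0022 M.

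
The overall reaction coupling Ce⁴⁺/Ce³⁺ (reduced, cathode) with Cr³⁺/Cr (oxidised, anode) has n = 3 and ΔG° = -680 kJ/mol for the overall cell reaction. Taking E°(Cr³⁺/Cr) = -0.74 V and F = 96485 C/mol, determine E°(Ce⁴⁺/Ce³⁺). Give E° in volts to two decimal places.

E°cell = −ΔG°/(nF) = −(-680×10³)/((3)(96485)) = +2.349 V.
Since Ce⁴⁺/Ce³⁺ is the cathode and Cr³⁺/Cr the anode, E°cell = E°(Ce⁴⁺/Ce³⁺) − E°(Cr³⁺/Cr).
So E°(Ce⁴⁺/Ce³⁺) = E°cell + E°(Cr³⁺/Cr) = +2.349 + (-0.74) = +1.61 V.

+1.61 V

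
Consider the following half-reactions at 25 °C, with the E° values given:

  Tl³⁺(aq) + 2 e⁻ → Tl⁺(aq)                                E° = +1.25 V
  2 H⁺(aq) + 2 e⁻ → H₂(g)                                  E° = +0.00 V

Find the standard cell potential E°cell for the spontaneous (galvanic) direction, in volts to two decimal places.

The Tl³⁺/Tl⁺ couple has the higher reduction potential, so it is the cathode; H⁺/H₂ is oxidised at the anode.
E°cell = E°(cathode) − E°(anode) = (+1.25) − (+0.00) = +1.25 V.
Since E°cell > 0, the reaction is spontaneous under standard conditions.

+1.25 V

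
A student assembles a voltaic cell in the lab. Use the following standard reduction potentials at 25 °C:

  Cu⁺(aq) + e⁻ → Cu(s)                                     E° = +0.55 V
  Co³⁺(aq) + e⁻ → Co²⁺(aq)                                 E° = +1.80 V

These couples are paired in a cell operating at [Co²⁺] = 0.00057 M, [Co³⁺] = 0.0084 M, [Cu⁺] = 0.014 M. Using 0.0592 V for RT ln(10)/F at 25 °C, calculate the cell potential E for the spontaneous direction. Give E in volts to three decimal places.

+1.429 V

Co³⁺/Co²⁺ is the cathode (higher E°), Cu⁺/Cu the anode: E°cell = +1.80 − (+0.55) = +1.25 V, n = 1.
Overall: Co³⁺(aq) + Cu(s) → Co²⁺(aq) + Cu⁺(aq)
Q = [Co²⁺]·[Cu⁺] / ([Co³⁺]); log Q = -3.022.
E = E° − (0.0592/n) log Q = +1.25 − (0.0592/1)(-3.022) = +1.429 V.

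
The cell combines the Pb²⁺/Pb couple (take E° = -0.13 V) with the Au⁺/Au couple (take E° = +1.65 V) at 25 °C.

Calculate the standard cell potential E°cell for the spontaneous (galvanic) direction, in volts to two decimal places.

The Au⁺/Au couple has the higher reduction potential, so it is the cathode; Pb²⁺/Pb is oxidised at the anode.
E°cell = E°(cathode) − E°(anode) = (+1.65) − (-0.13) = +1.78 V.

+1.78 V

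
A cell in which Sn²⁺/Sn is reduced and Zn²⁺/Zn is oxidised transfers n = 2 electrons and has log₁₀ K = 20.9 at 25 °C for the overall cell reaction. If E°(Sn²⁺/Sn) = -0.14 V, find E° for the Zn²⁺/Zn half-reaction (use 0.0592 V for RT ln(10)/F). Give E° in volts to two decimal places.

-0.76 V

E°cell = (0.0592/n)·log K = (0.0592/2)(20.9) = +0.619 V.
Since Sn²⁺/Sn is the cathode and Zn²⁺/Zn the anode, E°cell = E°(Sn²⁺/Sn) − E°(Zn²⁺/Zn).
So E°(Zn²⁺/Zn) = E°(Sn²⁺/Sn) − E°cell = (-0.14) − (+0.619) = -0.76 V.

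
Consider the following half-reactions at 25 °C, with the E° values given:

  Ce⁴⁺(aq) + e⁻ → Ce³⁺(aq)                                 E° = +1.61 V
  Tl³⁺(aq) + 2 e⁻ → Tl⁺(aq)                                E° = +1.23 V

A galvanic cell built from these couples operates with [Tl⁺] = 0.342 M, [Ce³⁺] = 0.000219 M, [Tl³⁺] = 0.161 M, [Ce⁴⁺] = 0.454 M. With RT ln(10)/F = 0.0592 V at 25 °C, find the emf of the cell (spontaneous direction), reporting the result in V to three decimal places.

+0.586 V

Ce⁴⁺/Ce³⁺ is the cathode (higher E°), Tl³⁺/Tl⁺ the anode: E°cell = +1.61 − (+1.23) = +0.38 V, n = 2.
Overall: 2 Ce⁴⁺(aq) + Tl⁺(aq) → 2 Ce³⁺(aq) + Tl³⁺(aq)
Q = [Ce³⁺]^2·[Tl³⁺] / ([Ce⁴⁺]^2·[Tl⁺]); log Q = -6.960.
E = E° − (0.0592/n) log Q = +0.38 − (0.0592/2)(-6.960) = +0.586 V.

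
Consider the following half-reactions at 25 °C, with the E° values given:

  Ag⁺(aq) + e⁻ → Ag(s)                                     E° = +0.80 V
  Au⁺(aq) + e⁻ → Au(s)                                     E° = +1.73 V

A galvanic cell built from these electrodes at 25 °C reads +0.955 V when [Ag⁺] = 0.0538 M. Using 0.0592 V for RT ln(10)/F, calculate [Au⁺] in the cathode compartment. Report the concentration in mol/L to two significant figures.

Au⁺/Au is the cathode, Ag⁺/Ag the anode: E°cell = +0.93 V, n = 1.
Overall reaction: Au⁺(aq) + Ag(s) → Au(s) + Ag⁺(aq); Q = [Ag⁺]^1/[Au⁺]^1.
From E = E° − (0.0592/n) log Q: log Q = (E° − E)·n/0.0592 = (+0.93 − (+0.955))·1/0.0592 = -0.4223.
So 1·log[Au⁺] = 1·log(0.0538) − log Q = -1.2692 − (-0.4223) = -0.8469; [Au⁺] = 10^(-0.8469) ≈ 0.14 M.

0.14 M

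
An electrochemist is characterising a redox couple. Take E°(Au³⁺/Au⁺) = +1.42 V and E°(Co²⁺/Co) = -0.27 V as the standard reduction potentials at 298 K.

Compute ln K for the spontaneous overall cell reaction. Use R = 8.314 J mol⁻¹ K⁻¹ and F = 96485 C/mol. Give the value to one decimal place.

131.6

Cathode: Au³⁺/Au⁺; anode: Co²⁺/Co. E°cell = (+1.42) − (-0.27) = +1.69 V, with n = 2.
ΔG° = −nFE° = −RT ln K, so ln K = nFE°/(RT) = (2)(96485)(+1.69) / ((8.314)(298)) = 131.629.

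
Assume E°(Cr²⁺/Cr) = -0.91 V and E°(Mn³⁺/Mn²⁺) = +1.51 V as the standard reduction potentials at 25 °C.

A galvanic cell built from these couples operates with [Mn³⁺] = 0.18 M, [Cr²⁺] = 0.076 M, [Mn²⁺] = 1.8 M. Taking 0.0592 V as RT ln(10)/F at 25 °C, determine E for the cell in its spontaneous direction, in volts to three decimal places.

+2.394 V

Mn³⁺/Mn²⁺ is the cathode (higher E°), Cr²⁺/Cr the anode: E°cell = +1.51 − (-0.91) = +2.42 V, n = 2.
Overall: 2 Mn³⁺(aq) + Cr(s) → 2 Mn²⁺(aq) + Cr²⁺(aq)
Q = [Mn²⁺]^2·[Cr²⁺] / ([Mn³⁺]^2); log Q = 0.881.
E = E° − (0.0592/n) log Q = +2.42 − (0.0592/2)(0.881) = +2.394 V.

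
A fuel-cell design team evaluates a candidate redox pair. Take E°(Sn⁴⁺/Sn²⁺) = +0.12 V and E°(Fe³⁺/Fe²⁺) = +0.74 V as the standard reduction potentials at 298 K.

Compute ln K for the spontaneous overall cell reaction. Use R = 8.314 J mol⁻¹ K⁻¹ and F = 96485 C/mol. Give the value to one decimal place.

Cathode: Fe³⁺/Fe²⁺; anode: Sn⁴⁺/Sn²⁺. E°cell = (+0.74) − (+0.12) = +0.62 V, with n = 2.
ΔG° = −nFE° = −RT ln K, so ln K = nFE°/(RT) = (2)(96485)(+0.62) / ((8.314)(298)) = 48.290.

48.3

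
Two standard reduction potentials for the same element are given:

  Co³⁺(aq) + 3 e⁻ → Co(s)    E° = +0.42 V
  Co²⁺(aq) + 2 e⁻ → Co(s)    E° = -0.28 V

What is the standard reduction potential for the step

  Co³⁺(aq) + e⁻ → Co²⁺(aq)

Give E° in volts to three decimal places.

+1.820 V

Sequential free energies add, so n₃E°₃ = n₁E°₁ + n₂E°₂.
With n₃ = 3, and the known step contributing 2×(-0.28) V, the unknown satisfies 1·E° = 3×(+0.42) − 2×(-0.28) = +1.820.
E° = +1.820 / 1 = +1.820 V.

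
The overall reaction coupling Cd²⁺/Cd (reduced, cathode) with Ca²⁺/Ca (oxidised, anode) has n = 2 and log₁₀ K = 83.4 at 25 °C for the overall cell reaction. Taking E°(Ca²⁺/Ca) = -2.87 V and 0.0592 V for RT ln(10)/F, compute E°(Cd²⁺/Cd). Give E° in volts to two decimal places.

-0.40 V

E°cell = (0.0592/n)·log K = (0.0592/2)(83.4) = +2.469 V.
Since Cd²⁺/Cd is the cathode and Ca²⁺/Ca the anode, E°cell = E°(Cd²⁺/Cd) − E°(Ca²⁺/Ca).
So E°(Cd²⁺/Cd) = E°cell + E°(Ca²⁺/Ca) = +2.469 + (-2.87) = -0.40 V.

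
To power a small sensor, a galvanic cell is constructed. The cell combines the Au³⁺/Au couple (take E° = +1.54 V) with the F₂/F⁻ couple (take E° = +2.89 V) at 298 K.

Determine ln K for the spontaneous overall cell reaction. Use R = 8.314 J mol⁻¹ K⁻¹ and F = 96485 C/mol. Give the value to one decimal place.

Cathode: F₂/F⁻; anode: Au³⁺/Au. E°cell = (+2.89) − (+1.54) = +1.35 V, with n = 6.
ΔG° = −nFE° = −RT ln K, so ln K = nFE°/(RT) = (6)(96485)(+1.35) / ((8.314)(298)) = 315.441.

315.4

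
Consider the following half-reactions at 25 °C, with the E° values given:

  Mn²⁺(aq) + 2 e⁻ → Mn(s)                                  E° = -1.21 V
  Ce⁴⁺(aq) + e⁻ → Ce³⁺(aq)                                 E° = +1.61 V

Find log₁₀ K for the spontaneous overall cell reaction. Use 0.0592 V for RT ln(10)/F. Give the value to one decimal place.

Cathode: Ce⁴⁺/Ce³⁺; anode: Mn²⁺/Mn. E°cell = +2.82 V, n = 2.
log K = nE°cell / 0.0592 = (2)(+2.82) / 0.0592 = 95.3.

95.3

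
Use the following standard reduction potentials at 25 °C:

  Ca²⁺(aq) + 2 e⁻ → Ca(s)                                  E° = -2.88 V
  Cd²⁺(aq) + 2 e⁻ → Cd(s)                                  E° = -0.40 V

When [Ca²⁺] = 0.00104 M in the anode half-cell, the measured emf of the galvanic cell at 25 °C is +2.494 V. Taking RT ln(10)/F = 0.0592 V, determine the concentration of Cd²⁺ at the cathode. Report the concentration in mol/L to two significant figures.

Cd²⁺/Cd is the cathode, Ca²⁺/Ca the anode: E°cell = +2.48 V, n = 2.
Overall reaction: Cd²⁺(aq) + Ca(s) → Cd(s) + Ca²⁺(aq); Q = [Ca²⁺]^1/[Cd²⁺]^1.
From E = E° − (0.0592/n) log Q: log Q = (E° − E)·n/0.0592 = (+2.48 − (+2.494))·2/0.0592 = -0.4730.
So 1·log[Cd²⁺] = 1·log(0.00104) − log Q = -2.9830 − (-0.4730) = -2.5100; [Cd²⁺] = 10^(-2.5100) ≈ 0.0031 M.

0.0031 M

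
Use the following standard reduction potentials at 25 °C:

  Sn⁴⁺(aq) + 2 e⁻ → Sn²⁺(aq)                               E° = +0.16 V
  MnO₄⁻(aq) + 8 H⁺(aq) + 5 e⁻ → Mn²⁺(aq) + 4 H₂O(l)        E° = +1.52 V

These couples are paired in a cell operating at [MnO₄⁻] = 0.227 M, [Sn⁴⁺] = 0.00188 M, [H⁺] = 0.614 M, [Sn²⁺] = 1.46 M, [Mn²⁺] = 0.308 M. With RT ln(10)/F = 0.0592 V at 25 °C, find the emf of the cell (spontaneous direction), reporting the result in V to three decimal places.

MnO₄⁻/Mn²⁺ is the cathode (higher E°), Sn⁴⁺/Sn²⁺ the anode: E°cell = +1.52 − (+0.16) = +1.36 V, n = 10.
Overall: 2 MnO₄⁻(aq) + 16 H⁺(aq) + 5 Sn²⁺(aq) → 2 Mn²⁺(aq) + 8 H₂O(l) + 5 Sn⁴⁺(aq)
Q = [Mn²⁺]^2·[Sn⁴⁺]^5 / ([MnO₄⁻]^2·[H⁺]^16·[Sn²⁺]^5); log Q = -10.797.
E = E° − (0.0592/n) log Q = +1.36 − (0.0592/10)(-10.797) = +1.424 V.

+1.424 V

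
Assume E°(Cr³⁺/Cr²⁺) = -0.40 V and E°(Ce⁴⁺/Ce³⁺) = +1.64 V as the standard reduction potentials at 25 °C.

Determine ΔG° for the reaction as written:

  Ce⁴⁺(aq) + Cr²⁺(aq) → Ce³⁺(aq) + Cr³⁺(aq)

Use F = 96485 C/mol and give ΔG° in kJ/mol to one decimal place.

As written, Ce⁴⁺/Ce³⁺ is reduced (cathode) and Cr³⁺/Cr²⁺ is oxidised (anode), so E°cell = (+1.64) − (-0.40) = +2.04 V.
Balancing electrons gives n = 1.
ΔG° = −nFE° = −(1)(96485)(+2.04) = -196,829 J = -196.8 kJ/mol.

-196.8 kJ/mol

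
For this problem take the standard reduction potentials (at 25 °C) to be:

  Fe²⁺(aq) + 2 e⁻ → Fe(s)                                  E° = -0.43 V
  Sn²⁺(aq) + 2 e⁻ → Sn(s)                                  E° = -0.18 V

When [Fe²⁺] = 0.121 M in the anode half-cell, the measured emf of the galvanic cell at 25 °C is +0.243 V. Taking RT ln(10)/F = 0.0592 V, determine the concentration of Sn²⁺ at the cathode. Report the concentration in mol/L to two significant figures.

Sn²⁺/Sn is the cathode, Fe²⁺/Fe the anode: E°cell = +0.25 V, n = 2.
Overall reaction: Sn²⁺(aq) + Fe(s) → Sn(s) + Fe²⁺(aq); Q = [Fe²⁺]^1/[Sn²⁺]^1.
From E = E° − (0.0592/n) log Q: log Q = (E° − E)·n/0.0592 = (+0.25 − (+0.243))·2/0.0592 = 0.2365.
So 1·log[Sn²⁺] = 1·log(0.121) − log Q = -0.9172 − (0.2365) = -1.1537; [Sn²⁺] = 10^(-1.1537) ≈ 0.070 M.

0.070 M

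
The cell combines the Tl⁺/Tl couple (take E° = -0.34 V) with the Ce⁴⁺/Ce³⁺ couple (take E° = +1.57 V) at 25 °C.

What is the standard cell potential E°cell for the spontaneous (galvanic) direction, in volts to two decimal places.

+1.91 V

The Ce⁴⁺/Ce³⁺ couple has the higher reduction potential, so it is the cathode; Tl⁺/Tl is oxidised at the anode.
E°cell = E°(cathode) − E°(anode) = (+1.57) − (-0.34) = +1.91 V.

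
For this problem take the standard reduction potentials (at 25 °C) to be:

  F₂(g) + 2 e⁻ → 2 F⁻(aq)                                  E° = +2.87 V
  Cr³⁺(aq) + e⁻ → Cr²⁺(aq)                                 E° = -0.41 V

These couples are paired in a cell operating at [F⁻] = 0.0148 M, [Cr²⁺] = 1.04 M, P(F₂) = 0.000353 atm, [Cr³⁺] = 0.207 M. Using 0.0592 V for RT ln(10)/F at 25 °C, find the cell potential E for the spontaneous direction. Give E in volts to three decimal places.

+3.328 V

F₂/F⁻ is the cathode (higher E°), Cr³⁺/Cr²⁺ the anode: E°cell = +2.87 − (-0.41) = +3.28 V, n = 2.
Overall: F₂(g) + 2 Cr²⁺(aq) → 2 F⁻(aq) + 2 Cr³⁺(aq)
Q = [F⁻]^2·[Cr³⁺]^2 / (P(F₂)·[Cr²⁺]^2); log Q = -1.609.
E = E° − (0.0592/n) log Q = +3.28 − (0.0592/2)(-1.609) = +3.328 V.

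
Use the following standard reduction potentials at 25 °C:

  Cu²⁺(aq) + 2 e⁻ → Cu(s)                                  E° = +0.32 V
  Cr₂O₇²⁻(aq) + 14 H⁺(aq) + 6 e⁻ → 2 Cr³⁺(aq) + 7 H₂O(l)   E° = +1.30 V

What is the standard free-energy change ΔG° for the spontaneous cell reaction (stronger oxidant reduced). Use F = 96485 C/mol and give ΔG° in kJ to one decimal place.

Cr₂O₇²⁻/Cr³⁺ (E° = +1.30 V) is the cathode; Cu²⁺/Cu (E° = +0.32 V) is the anode, so E°cell = +0.98 V.
Balancing electrons gives n = 6 (lcm of 6 and 2).
ΔG° = −nFE° = −(6)(96485)(+0.98) = -567,332 J = -567.3 kJ.

-567.3 kJ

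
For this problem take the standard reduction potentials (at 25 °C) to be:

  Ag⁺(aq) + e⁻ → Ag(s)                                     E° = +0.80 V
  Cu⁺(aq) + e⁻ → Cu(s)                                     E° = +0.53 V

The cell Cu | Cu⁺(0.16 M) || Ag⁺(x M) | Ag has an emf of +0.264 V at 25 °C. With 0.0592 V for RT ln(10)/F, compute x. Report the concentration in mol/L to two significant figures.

0.13 M

Ag⁺/Ag is the cathode, Cu⁺/Cu the anode: E°cell = +0.27 V, n = 1.
Overall reaction: Ag⁺(aq) + Cu(s) → Ag(s) + Cu⁺(aq); Q = [Cu⁺]^1/[Ag⁺]^1.
From E = E° − (0.0592/n) log Q: log Q = (E° − E)·n/0.0592 = (+0.27 − (+0.264))·1/0.0592 = 0.1014.
So 1·log[Ag⁺] = 1·log(0.16) − log Q = -0.7959 − (0.1014) = -0.8973; [Ag⁺] = 10^(-0.8973) ≈ 0.13 M.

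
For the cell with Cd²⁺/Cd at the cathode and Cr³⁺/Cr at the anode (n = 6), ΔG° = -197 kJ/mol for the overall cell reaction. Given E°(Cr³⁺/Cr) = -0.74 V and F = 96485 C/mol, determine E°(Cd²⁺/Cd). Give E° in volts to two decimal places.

E°cell = −ΔG°/(nF) = −(-197×10³)/((6)(96485)) = +0.340 V.
Since Cd²⁺/Cd is the cathode and Cr³⁺/Cr the anode, E°cell = E°(Cd²⁺/Cd) − E°(Cr³⁺/Cr).
So E°(Cd²⁺/Cd) = E°cell + E°(Cr³⁺/Cr) = +0.340 + (-0.74) = -0.40 V.

-0.40 V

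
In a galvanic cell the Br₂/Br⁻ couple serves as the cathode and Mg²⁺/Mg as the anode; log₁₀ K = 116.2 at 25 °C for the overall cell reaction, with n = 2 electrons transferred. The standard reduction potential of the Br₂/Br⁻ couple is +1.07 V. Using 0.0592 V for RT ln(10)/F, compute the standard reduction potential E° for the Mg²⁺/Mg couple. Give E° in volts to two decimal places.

E°cell = (0.0592/n)·log K = (0.0592/2)(116.2) = +3.440 V.
Since Br₂/Br⁻ is the cathode and Mg²⁺/Mg the anode, E°cell = E°(Br₂/Br⁻) − E°(Mg²⁺/Mg).
So E°(Mg²⁺/Mg) = E°(Br₂/Br⁻) − E°cell = (+1.07) − (+3.440) = -2.37 V.

-2.37 V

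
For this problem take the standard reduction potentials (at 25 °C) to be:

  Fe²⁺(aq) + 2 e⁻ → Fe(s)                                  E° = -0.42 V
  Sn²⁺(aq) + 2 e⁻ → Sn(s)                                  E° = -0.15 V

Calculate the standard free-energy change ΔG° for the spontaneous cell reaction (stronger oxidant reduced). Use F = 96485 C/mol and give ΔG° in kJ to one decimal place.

Sn²⁺/Sn (E° = -0.15 V) is the cathode; Fe²⁺/Fe (E° = -0.42 V) is the anode, so E°cell = +0.27 V.
Balancing electrons gives n = 2 (lcm of 2 and 2).
ΔG° = −nFE° = −(2)(96485)(+0.27) = -52,102 J = -52.1 kJ.

-52.1 kJ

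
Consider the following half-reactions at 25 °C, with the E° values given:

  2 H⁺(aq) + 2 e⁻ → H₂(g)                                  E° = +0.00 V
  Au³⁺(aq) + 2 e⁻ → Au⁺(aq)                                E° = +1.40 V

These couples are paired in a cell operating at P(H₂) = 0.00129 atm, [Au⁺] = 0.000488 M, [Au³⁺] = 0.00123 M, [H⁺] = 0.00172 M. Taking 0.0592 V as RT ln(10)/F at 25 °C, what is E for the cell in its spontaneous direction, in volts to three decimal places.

+1.490 V

Au³⁺/Au⁺ is the cathode (higher E°), H⁺/H₂ the anode: E°cell = +1.40 − (+0.00) = +1.40 V, n = 2.
Overall: Au³⁺(aq) + H₂(g) → Au⁺(aq) + 2 H⁺(aq)
Q = [Au⁺]·[H⁺]^2 / ([Au³⁺]·P(H₂)); log Q = -3.041.
E = E° − (0.0592/n) log Q = +1.40 − (0.0592/2)(-3.041) = +1.490 V.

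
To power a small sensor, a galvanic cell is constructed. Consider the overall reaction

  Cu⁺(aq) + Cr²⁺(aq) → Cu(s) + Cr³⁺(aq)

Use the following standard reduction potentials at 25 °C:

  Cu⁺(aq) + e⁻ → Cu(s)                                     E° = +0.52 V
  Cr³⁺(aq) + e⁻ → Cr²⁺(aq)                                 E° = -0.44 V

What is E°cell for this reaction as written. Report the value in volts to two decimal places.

The Cu⁺/Cu couple has the higher reduction potential, so it is the cathode; Cr³⁺/Cr²⁺ is oxidised at the anode.
E°cell = E°(cathode) − E°(anode) = (+0.52) − (-0.44) = +0.96 V.
Since E°cell > 0, the reaction is spontaneous under standard conditions.

+0.96 V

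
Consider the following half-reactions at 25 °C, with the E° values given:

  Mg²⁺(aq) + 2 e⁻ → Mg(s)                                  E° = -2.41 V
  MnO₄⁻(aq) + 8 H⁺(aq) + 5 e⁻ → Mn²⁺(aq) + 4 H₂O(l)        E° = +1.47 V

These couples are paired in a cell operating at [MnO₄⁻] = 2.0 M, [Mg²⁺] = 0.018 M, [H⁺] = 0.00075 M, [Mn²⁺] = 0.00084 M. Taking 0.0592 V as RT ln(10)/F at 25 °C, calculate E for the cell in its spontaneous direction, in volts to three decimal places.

+3.676 V

MnO₄⁻/Mn²⁺ is the cathode (higher E°), Mg²⁺/Mg the anode: E°cell = +1.47 − (-2.41) = +3.88 V, n = 10.
Overall: 2 MnO₄⁻(aq) + 16 H⁺(aq) + 5 Mg(s) → 2 Mn²⁺(aq) + 8 H₂O(l) + 5 Mg²⁺(aq)
Q = [Mn²⁺]^2·[Mg²⁺]^5 / ([MnO₄⁻]^2·[H⁺]^16); log Q = 34.522.
E = E° − (0.0592/n) log Q = +3.88 − (0.0592/10)(34.522) = +3.676 V.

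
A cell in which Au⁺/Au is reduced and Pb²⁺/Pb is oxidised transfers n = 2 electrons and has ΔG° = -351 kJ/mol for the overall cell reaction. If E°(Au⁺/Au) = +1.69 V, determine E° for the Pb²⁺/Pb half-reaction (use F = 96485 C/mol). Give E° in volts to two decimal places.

E°cell = −ΔG°/(nF) = −(-351×10³)/((2)(96485)) = +1.819 V.
Since Au⁺/Au is the cathode and Pb²⁺/Pb the anode, E°cell = E°(Au⁺/Au) − E°(Pb²⁺/Pb).
So E°(Pb²⁺/Pb) = E°(Au⁺/Au) − E°cell = (+1.69) − (+1.819) = -0.13 V.

-0.13 V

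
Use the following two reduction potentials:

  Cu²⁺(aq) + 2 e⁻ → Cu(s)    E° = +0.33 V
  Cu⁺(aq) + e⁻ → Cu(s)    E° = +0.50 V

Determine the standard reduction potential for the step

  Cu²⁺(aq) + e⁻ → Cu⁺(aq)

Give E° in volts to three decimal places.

+0.160 V

Sequential free energies add, so n₃E°₃ = n₁E°₁ + n₂E°₂.
With n₃ = 2, and the known step contributing 1×(+0.50) V, the unknown satisfies 1·E° = 2×(+0.33) − 1×(+0.50) = +0.160.
E° = +0.160 / 1 = +0.160 V.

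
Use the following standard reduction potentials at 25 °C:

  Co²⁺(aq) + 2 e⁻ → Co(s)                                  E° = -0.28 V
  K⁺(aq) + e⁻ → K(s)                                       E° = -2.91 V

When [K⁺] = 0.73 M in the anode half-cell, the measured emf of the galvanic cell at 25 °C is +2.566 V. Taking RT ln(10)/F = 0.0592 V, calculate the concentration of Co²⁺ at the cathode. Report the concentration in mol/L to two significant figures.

Co²⁺/Co is the cathode, K⁺/K the anode: E°cell = +2.63 V, n = 2.
Overall reaction: Co²⁺(aq) + 2 K(s) → Co(s) + 2 K⁺(aq); Q = [K⁺]^2/[Co²⁺]^1.
From E = E° − (0.0592/n) log Q: log Q = (E° − E)·n/0.0592 = (+2.63 − (+2.566))·2/0.0592 = 2.1622.
So 1·log[Co²⁺] = 2·log(0.73) − log Q = -0.2734 − (2.1622) = -2.4356; [Co²⁺] = 10^(-2.4356) ≈ 0.0037 M.

0.0037 M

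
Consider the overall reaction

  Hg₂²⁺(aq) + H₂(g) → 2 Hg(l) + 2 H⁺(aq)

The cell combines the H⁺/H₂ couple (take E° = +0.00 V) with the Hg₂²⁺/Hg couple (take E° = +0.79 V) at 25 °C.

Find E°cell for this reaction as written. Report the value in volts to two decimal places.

The Hg₂²⁺/Hg couple has the higher reduction potential, so it is the cathode; H⁺/H₂ is oxidised at the anode.
E°cell = E°(cathode) − E°(anode) = (+0.79) − (+0.00) = +0.79 V.

+0.79 V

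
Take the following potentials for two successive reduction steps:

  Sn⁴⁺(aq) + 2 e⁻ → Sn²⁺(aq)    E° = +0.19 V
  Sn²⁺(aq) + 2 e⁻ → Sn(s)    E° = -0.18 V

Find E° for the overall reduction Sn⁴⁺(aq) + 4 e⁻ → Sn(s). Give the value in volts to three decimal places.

+0.005 V

Since ΔG° = −nFE° is additive over sequential reductions, n₃E°₃ = n₁E°₁ + n₂E°₂.
E°₃ = (2×+0.19 + 2×-0.18) / 4 = (+0.020) / 4 = +0.005 V.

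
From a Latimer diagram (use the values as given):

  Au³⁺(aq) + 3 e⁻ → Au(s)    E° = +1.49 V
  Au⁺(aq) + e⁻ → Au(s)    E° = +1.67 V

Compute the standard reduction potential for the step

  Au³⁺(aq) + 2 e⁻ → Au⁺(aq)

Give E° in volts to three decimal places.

Sequential free energies add, so n₃E°₃ = n₁E°₁ + n₂E°₂.
With n₃ = 3, and the known step contributing 1×(+1.67) V, the unknown satisfies 2·E° = 3×(+1.49) − 1×(+1.67) = +2.800.
E° = +2.800 / 2 = +1.400 V.

+1.400 V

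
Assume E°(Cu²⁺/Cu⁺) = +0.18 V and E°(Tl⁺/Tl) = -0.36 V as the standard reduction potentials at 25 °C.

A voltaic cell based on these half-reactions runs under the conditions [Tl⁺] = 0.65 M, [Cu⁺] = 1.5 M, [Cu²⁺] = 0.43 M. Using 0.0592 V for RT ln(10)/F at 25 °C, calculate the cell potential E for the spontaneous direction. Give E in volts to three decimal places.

Cu²⁺/Cu⁺ is the cathode (higher E°), Tl⁺/Tl the anode: E°cell = +0.18 − (-0.36) = +0.54 V, n = 1.
Overall: Cu²⁺(aq) + Tl(s) → Cu⁺(aq) + Tl⁺(aq)
Q = [Cu⁺]·[Tl⁺] / ([Cu²⁺]); log Q = 0.356.
E = E° − (0.0592/n) log Q = +0.54 − (0.0592/1)(0.356) = +0.519 V.

+0.519 V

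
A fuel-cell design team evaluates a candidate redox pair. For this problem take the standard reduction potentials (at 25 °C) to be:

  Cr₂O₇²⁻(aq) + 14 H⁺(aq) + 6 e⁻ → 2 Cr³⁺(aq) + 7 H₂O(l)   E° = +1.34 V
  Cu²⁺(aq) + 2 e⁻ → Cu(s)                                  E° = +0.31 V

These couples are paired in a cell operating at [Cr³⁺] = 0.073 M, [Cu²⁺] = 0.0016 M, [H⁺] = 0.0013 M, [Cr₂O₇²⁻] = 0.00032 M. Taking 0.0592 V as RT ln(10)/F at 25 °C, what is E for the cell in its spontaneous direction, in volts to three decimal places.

Cr₂O₇²⁻/Cr³⁺ is the cathode (higher E°), Cu²⁺/Cu the anode: E°cell = +1.34 − (+0.31) = +1.03 V, n = 6.
Overall: Cr₂O₇²⁻(aq) + 14 H⁺(aq) + 3 Cu(s) → 2 Cr³⁺(aq) + 7 H₂O(l) + 3 Cu²⁺(aq)
Q = [Cr³⁺]^2·[Cu²⁺]^3 / ([Cr₂O₇²⁻]·[H⁺]^14); log Q = 33.239.
E = E° − (0.0592/n) log Q = +1.03 − (0.0592/6)(33.239) = +0.702 V.

+0.702 V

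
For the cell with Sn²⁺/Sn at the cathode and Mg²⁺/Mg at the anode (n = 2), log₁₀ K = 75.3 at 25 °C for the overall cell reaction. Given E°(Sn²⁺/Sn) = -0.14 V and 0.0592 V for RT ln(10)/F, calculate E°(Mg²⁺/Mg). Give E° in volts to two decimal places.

E°cell = (0.0592/n)·log K = (0.0592/2)(75.3) = +2.229 V.
Since Sn²⁺/Sn is the cathode and Mg²⁺/Mg the anode, E°cell = E°(Sn²⁺/Sn) − E°(Mg²⁺/Mg).
So E°(Mg²⁺/Mg) = E°(Sn²⁺/Sn) − E°cell = (-0.14) − (+2.229) = -2.37 V.

-2.37 V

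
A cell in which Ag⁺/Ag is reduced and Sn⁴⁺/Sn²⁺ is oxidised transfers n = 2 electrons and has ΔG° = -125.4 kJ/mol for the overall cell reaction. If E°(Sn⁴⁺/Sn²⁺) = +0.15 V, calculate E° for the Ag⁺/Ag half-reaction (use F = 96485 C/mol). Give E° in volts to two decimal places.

+0.80 V

E°cell = −ΔG°/(nF) = −(-125.4×10³)/((2)(96485)) = +0.650 V.
Since Ag⁺/Ag is the cathode and Sn⁴⁺/Sn²⁺ the anode, E°cell = E°(Ag⁺/Ag) − E°(Sn⁴⁺/Sn²⁺).
So E°(Ag⁺/Ag) = E°cell + E°(Sn⁴⁺/Sn²⁺) = +0.650 + (+0.15) = +0.80 V.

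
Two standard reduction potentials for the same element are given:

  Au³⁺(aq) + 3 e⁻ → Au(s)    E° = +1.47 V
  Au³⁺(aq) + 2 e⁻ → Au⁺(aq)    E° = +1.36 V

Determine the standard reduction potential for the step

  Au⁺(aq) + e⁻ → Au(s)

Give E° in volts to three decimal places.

Sequential free energies add, so n₃E°₃ = n₁E°₁ + n₂E°₂.
With n₃ = 3, and the known step contributing 2×(+1.36) V, the unknown satisfies 1·E° = 3×(+1.47) − 2×(+1.36) = +1.690.
E° = +1.690 / 1 = +1.690 V.

+1.690 V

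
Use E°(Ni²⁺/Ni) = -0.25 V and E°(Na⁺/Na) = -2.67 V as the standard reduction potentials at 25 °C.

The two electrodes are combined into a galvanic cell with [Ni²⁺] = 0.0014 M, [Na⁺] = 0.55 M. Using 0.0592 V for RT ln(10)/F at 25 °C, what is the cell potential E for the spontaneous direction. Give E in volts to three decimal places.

Ni²⁺/Ni is the cathode (higher E°), Na⁺/Na the anode: E°cell = -0.25 − (-2.67) = +2.42 V, n = 2.
Overall: Ni²⁺(aq) + 2 Na(s) → Ni(s) + 2 Na⁺(aq)
Q = [Na⁺]^2 / ([Ni²⁺]); log Q = 2.335.
E = E° − (0.0592/n) log Q = +2.42 − (0.0592/2)(2.335) = +2.351 V.

+2.351 V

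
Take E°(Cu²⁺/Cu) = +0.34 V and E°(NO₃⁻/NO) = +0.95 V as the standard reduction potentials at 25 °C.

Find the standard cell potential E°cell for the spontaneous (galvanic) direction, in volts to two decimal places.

The NO₃⁻/NO couple has the higher reduction potential, so it is the cathode; Cu²⁺/Cu is oxidised at the anode.
E°cell = E°(cathode) − E°(anode) = (+0.95) − (+0.34) = +0.61 V.

+0.61 V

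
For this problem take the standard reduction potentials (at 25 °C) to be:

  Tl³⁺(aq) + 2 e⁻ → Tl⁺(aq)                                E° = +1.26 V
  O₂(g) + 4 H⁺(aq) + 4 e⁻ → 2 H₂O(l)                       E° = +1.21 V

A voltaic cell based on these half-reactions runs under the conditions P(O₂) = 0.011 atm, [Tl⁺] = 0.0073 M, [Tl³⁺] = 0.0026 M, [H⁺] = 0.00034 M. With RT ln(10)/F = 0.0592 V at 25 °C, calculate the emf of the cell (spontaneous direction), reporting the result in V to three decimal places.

Tl³⁺/Tl⁺ is the cathode (higher E°), O₂/H₂O the anode: E°cell = +1.26 − (+1.21) = +0.05 V, n = 4.
Overall: 2 Tl³⁺(aq) + 2 H₂O(l) → 2 Tl⁺(aq) + O₂(g) + 4 H⁺(aq)
Q = [Tl⁺]^2·P(O₂)·[H⁺]^4 / ([Tl³⁺]^2); log Q = -14.936.
E = E° − (0.0592/n) log Q = +0.05 − (0.0592/4)(-14.936) = +0.271 V.

+0.271 V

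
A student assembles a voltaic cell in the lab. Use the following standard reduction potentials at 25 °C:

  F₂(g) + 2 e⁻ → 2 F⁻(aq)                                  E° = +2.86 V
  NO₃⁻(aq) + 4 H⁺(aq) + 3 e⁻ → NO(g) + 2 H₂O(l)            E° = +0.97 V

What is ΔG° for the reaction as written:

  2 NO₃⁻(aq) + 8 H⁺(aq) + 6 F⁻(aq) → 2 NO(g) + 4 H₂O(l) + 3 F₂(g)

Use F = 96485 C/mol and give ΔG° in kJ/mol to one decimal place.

+1094.1 kJ/mol

As written, NO₃⁻/NO is reduced (cathode) and F₂/F⁻ is oxidised (anode), so E°cell = (+0.97) − (+2.86) = -1.89 V.
Balancing electrons gives n = 6.
ΔG° = −nFE° = −(6)(96485)(-1.89) = 1,094,140 J = +1094.1 kJ/mol.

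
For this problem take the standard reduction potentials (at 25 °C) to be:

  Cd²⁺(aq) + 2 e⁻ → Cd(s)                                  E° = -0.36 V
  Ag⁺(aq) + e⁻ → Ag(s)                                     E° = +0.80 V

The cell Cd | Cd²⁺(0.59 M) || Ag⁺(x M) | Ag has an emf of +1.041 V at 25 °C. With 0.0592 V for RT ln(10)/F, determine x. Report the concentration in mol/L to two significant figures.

Ag⁺/Ag is the cathode, Cd²⁺/Cd the anode: E°cell = +1.16 V, n = 2.
Overall reaction: 2 Ag⁺(aq) + Cd(s) → 2 Ag(s) + Cd²⁺(aq); Q = [Cd²⁺]^1/[Ag⁺]^2.
From E = E° − (0.0592/n) log Q: log Q = (E° − E)·n/0.0592 = (+1.16 − (+1.041))·2/0.0592 = 4.0203.
So 2·log[Ag⁺] = 1·log(0.59) − log Q = -0.2291 − (4.0203) = -4.2494; log[Ag⁺] = -4.2494 / 2 = -2.1247; [Ag⁺] = 10^(-2.1247) ≈ 0.0075 M.

0.0075 M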